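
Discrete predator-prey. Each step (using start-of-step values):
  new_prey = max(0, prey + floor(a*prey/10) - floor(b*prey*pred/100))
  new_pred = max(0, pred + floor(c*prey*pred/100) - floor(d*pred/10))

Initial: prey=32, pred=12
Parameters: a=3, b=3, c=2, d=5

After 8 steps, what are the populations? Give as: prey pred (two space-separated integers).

Step 1: prey: 32+9-11=30; pred: 12+7-6=13
Step 2: prey: 30+9-11=28; pred: 13+7-6=14
Step 3: prey: 28+8-11=25; pred: 14+7-7=14
Step 4: prey: 25+7-10=22; pred: 14+7-7=14
Step 5: prey: 22+6-9=19; pred: 14+6-7=13
Step 6: prey: 19+5-7=17; pred: 13+4-6=11
Step 7: prey: 17+5-5=17; pred: 11+3-5=9
Step 8: prey: 17+5-4=18; pred: 9+3-4=8

Answer: 18 8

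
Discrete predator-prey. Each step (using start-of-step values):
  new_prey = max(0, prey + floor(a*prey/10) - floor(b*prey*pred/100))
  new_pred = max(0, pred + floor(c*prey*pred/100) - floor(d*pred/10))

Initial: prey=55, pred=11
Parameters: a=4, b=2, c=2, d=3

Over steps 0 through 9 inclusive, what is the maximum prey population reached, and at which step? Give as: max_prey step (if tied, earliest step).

Answer: 65 1

Derivation:
Step 1: prey: 55+22-12=65; pred: 11+12-3=20
Step 2: prey: 65+26-26=65; pred: 20+26-6=40
Step 3: prey: 65+26-52=39; pred: 40+52-12=80
Step 4: prey: 39+15-62=0; pred: 80+62-24=118
Step 5: prey: 0+0-0=0; pred: 118+0-35=83
Step 6: prey: 0+0-0=0; pred: 83+0-24=59
Step 7: prey: 0+0-0=0; pred: 59+0-17=42
Step 8: prey: 0+0-0=0; pred: 42+0-12=30
Step 9: prey: 0+0-0=0; pred: 30+0-9=21
Max prey = 65 at step 1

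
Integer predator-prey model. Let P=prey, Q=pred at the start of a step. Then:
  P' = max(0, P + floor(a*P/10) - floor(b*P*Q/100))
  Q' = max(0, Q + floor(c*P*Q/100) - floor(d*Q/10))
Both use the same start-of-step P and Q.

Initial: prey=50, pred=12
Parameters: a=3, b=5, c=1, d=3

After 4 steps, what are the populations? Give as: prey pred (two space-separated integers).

Answer: 5 12

Derivation:
Step 1: prey: 50+15-30=35; pred: 12+6-3=15
Step 2: prey: 35+10-26=19; pred: 15+5-4=16
Step 3: prey: 19+5-15=9; pred: 16+3-4=15
Step 4: prey: 9+2-6=5; pred: 15+1-4=12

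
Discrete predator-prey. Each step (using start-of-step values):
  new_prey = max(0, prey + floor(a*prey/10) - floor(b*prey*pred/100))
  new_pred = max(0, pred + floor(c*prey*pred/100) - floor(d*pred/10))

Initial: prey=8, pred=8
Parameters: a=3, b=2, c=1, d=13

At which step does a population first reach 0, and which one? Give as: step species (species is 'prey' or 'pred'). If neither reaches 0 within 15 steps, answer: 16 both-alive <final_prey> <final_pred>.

Answer: 1 pred

Derivation:
Step 1: prey: 8+2-1=9; pred: 8+0-10=0
First extinction: pred at step 1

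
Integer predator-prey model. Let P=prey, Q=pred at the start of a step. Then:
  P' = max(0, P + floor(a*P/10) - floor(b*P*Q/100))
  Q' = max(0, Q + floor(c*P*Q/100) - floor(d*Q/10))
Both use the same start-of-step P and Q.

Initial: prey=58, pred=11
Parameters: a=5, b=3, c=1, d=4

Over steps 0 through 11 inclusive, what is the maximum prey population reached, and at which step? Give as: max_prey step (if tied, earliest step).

Step 1: prey: 58+29-19=68; pred: 11+6-4=13
Step 2: prey: 68+34-26=76; pred: 13+8-5=16
Step 3: prey: 76+38-36=78; pred: 16+12-6=22
Step 4: prey: 78+39-51=66; pred: 22+17-8=31
Step 5: prey: 66+33-61=38; pred: 31+20-12=39
Step 6: prey: 38+19-44=13; pred: 39+14-15=38
Step 7: prey: 13+6-14=5; pred: 38+4-15=27
Step 8: prey: 5+2-4=3; pred: 27+1-10=18
Step 9: prey: 3+1-1=3; pred: 18+0-7=11
Step 10: prey: 3+1-0=4; pred: 11+0-4=7
Step 11: prey: 4+2-0=6; pred: 7+0-2=5
Max prey = 78 at step 3

Answer: 78 3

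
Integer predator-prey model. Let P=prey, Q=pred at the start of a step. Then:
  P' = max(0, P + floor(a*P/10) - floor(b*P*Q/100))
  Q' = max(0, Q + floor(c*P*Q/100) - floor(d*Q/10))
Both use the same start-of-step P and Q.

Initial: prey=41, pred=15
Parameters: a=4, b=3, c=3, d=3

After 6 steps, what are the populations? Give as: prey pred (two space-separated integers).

Answer: 0 26

Derivation:
Step 1: prey: 41+16-18=39; pred: 15+18-4=29
Step 2: prey: 39+15-33=21; pred: 29+33-8=54
Step 3: prey: 21+8-34=0; pred: 54+34-16=72
Step 4: prey: 0+0-0=0; pred: 72+0-21=51
Step 5: prey: 0+0-0=0; pred: 51+0-15=36
Step 6: prey: 0+0-0=0; pred: 36+0-10=26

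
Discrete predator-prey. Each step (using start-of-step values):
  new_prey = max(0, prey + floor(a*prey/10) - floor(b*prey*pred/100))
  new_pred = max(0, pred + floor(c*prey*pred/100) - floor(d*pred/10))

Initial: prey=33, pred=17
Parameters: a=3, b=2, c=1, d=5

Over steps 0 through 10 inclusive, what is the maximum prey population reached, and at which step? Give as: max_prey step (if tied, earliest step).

Answer: 89 10

Derivation:
Step 1: prey: 33+9-11=31; pred: 17+5-8=14
Step 2: prey: 31+9-8=32; pred: 14+4-7=11
Step 3: prey: 32+9-7=34; pred: 11+3-5=9
Step 4: prey: 34+10-6=38; pred: 9+3-4=8
Step 5: prey: 38+11-6=43; pred: 8+3-4=7
Step 6: prey: 43+12-6=49; pred: 7+3-3=7
Step 7: prey: 49+14-6=57; pred: 7+3-3=7
Step 8: prey: 57+17-7=67; pred: 7+3-3=7
Step 9: prey: 67+20-9=78; pred: 7+4-3=8
Step 10: prey: 78+23-12=89; pred: 8+6-4=10
Max prey = 89 at step 10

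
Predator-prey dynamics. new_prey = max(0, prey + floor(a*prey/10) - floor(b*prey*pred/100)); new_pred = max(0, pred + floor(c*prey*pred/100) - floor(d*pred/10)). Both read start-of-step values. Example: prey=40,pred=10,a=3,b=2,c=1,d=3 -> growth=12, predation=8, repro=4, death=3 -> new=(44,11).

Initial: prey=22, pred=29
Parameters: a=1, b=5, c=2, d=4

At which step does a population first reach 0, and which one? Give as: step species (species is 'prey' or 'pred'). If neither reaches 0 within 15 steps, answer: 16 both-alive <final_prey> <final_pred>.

Step 1: prey: 22+2-31=0; pred: 29+12-11=30
First extinction: prey at step 1

Answer: 1 prey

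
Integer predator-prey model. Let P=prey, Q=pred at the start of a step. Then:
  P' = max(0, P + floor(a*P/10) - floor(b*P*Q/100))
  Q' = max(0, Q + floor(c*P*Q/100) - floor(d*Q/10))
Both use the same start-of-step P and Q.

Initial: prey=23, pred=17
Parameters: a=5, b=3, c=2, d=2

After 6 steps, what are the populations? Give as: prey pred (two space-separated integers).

Answer: 2 30

Derivation:
Step 1: prey: 23+11-11=23; pred: 17+7-3=21
Step 2: prey: 23+11-14=20; pred: 21+9-4=26
Step 3: prey: 20+10-15=15; pred: 26+10-5=31
Step 4: prey: 15+7-13=9; pred: 31+9-6=34
Step 5: prey: 9+4-9=4; pred: 34+6-6=34
Step 6: prey: 4+2-4=2; pred: 34+2-6=30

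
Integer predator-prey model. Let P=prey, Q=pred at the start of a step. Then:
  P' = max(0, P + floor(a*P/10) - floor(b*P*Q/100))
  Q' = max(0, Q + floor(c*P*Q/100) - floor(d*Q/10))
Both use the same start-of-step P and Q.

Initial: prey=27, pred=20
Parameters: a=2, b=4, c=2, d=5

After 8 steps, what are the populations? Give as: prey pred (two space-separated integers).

Step 1: prey: 27+5-21=11; pred: 20+10-10=20
Step 2: prey: 11+2-8=5; pred: 20+4-10=14
Step 3: prey: 5+1-2=4; pred: 14+1-7=8
Step 4: prey: 4+0-1=3; pred: 8+0-4=4
Step 5: prey: 3+0-0=3; pred: 4+0-2=2
Step 6: prey: 3+0-0=3; pred: 2+0-1=1
Step 7: prey: 3+0-0=3; pred: 1+0-0=1
Step 8: prey: 3+0-0=3; pred: 1+0-0=1

Answer: 3 1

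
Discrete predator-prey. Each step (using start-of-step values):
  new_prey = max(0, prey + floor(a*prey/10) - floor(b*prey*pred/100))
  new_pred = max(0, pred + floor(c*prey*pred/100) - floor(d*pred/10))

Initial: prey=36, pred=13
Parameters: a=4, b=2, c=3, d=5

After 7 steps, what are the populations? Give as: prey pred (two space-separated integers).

Answer: 0 14

Derivation:
Step 1: prey: 36+14-9=41; pred: 13+14-6=21
Step 2: prey: 41+16-17=40; pred: 21+25-10=36
Step 3: prey: 40+16-28=28; pred: 36+43-18=61
Step 4: prey: 28+11-34=5; pred: 61+51-30=82
Step 5: prey: 5+2-8=0; pred: 82+12-41=53
Step 6: prey: 0+0-0=0; pred: 53+0-26=27
Step 7: prey: 0+0-0=0; pred: 27+0-13=14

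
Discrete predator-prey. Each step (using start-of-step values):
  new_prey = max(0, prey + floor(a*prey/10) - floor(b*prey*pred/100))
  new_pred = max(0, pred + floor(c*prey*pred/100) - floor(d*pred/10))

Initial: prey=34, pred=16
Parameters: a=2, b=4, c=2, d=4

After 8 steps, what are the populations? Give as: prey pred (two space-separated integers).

Step 1: prey: 34+6-21=19; pred: 16+10-6=20
Step 2: prey: 19+3-15=7; pred: 20+7-8=19
Step 3: prey: 7+1-5=3; pred: 19+2-7=14
Step 4: prey: 3+0-1=2; pred: 14+0-5=9
Step 5: prey: 2+0-0=2; pred: 9+0-3=6
Step 6: prey: 2+0-0=2; pred: 6+0-2=4
Step 7: prey: 2+0-0=2; pred: 4+0-1=3
Step 8: prey: 2+0-0=2; pred: 3+0-1=2

Answer: 2 2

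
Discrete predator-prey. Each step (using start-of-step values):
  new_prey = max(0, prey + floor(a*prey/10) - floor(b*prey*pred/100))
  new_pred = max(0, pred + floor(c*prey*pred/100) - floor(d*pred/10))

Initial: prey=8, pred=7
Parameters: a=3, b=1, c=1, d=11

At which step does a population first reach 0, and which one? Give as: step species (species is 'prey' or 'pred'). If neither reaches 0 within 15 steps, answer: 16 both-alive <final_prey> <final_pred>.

Step 1: prey: 8+2-0=10; pred: 7+0-7=0
First extinction: pred at step 1

Answer: 1 pred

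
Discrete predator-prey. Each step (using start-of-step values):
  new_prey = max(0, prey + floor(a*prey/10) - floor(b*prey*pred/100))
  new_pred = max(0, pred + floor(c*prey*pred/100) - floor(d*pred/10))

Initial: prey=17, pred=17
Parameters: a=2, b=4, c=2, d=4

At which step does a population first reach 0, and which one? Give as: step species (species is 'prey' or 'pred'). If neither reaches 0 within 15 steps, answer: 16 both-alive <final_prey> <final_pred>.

Answer: 16 both-alive 3 2

Derivation:
Step 1: prey: 17+3-11=9; pred: 17+5-6=16
Step 2: prey: 9+1-5=5; pred: 16+2-6=12
Step 3: prey: 5+1-2=4; pred: 12+1-4=9
Step 4: prey: 4+0-1=3; pred: 9+0-3=6
Step 5: prey: 3+0-0=3; pred: 6+0-2=4
Step 6: prey: 3+0-0=3; pred: 4+0-1=3
Step 7: prey: 3+0-0=3; pred: 3+0-1=2
Step 8: prey: 3+0-0=3; pred: 2+0-0=2
Steps 9-15: state stable at prey=3, pred=2 (no change)
No extinction within 15 steps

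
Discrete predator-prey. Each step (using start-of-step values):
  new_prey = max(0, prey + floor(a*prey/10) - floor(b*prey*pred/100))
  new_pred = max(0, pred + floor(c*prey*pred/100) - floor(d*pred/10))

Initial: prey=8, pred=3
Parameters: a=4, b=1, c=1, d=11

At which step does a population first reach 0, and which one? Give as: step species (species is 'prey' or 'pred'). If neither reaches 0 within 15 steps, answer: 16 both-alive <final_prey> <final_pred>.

Answer: 1 pred

Derivation:
Step 1: prey: 8+3-0=11; pred: 3+0-3=0
First extinction: pred at step 1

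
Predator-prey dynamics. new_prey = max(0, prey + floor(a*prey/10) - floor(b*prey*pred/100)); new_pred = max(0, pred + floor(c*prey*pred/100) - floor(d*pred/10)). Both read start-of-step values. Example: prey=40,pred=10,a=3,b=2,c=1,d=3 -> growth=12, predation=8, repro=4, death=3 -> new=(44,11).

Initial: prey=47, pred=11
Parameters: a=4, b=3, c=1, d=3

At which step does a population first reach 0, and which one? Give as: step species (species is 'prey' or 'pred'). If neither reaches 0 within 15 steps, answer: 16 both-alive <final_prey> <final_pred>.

Answer: 16 both-alive 21 3

Derivation:
Step 1: prey: 47+18-15=50; pred: 11+5-3=13
Step 2: prey: 50+20-19=51; pred: 13+6-3=16
Step 3: prey: 51+20-24=47; pred: 16+8-4=20
Step 4: prey: 47+18-28=37; pred: 20+9-6=23
Step 5: prey: 37+14-25=26; pred: 23+8-6=25
Step 6: prey: 26+10-19=17; pred: 25+6-7=24
Step 7: prey: 17+6-12=11; pred: 24+4-7=21
Step 8: prey: 11+4-6=9; pred: 21+2-6=17
Step 9: prey: 9+3-4=8; pred: 17+1-5=13
Step 10: prey: 8+3-3=8; pred: 13+1-3=11
Step 11: prey: 8+3-2=9; pred: 11+0-3=8
Step 12: prey: 9+3-2=10; pred: 8+0-2=6
Step 13: prey: 10+4-1=13; pred: 6+0-1=5
Step 14: prey: 13+5-1=17; pred: 5+0-1=4
Step 15: prey: 17+6-2=21; pred: 4+0-1=3
No extinction within 15 steps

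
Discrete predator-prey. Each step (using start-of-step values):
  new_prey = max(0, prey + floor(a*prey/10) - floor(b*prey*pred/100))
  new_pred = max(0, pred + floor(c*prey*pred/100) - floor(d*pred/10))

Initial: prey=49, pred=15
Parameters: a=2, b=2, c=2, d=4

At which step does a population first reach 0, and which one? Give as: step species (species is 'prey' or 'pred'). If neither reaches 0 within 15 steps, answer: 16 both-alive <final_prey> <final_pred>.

Answer: 16 both-alive 2 2

Derivation:
Step 1: prey: 49+9-14=44; pred: 15+14-6=23
Step 2: prey: 44+8-20=32; pred: 23+20-9=34
Step 3: prey: 32+6-21=17; pred: 34+21-13=42
Step 4: prey: 17+3-14=6; pred: 42+14-16=40
Step 5: prey: 6+1-4=3; pred: 40+4-16=28
Step 6: prey: 3+0-1=2; pred: 28+1-11=18
Step 7: prey: 2+0-0=2; pred: 18+0-7=11
Step 8: prey: 2+0-0=2; pred: 11+0-4=7
Step 9: prey: 2+0-0=2; pred: 7+0-2=5
Step 10: prey: 2+0-0=2; pred: 5+0-2=3
Step 11: prey: 2+0-0=2; pred: 3+0-1=2
Step 12: prey: 2+0-0=2; pred: 2+0-0=2
Steps 13-15: state stable at prey=2, pred=2 (no change)
No extinction within 15 steps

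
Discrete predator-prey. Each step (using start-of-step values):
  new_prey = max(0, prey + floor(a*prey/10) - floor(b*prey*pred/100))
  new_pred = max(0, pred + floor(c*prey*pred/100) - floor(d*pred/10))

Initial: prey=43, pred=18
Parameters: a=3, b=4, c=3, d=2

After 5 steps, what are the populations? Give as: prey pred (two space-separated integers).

Step 1: prey: 43+12-30=25; pred: 18+23-3=38
Step 2: prey: 25+7-38=0; pred: 38+28-7=59
Step 3: prey: 0+0-0=0; pred: 59+0-11=48
Step 4: prey: 0+0-0=0; pred: 48+0-9=39
Step 5: prey: 0+0-0=0; pred: 39+0-7=32

Answer: 0 32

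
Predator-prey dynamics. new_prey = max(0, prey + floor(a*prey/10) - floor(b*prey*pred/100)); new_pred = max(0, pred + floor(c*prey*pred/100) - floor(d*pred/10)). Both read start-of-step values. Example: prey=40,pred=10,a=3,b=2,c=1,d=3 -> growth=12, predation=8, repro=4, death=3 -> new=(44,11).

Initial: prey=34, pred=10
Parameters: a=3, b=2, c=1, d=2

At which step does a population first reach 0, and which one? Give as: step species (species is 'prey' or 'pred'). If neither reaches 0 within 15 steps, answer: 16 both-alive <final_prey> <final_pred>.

Step 1: prey: 34+10-6=38; pred: 10+3-2=11
Step 2: prey: 38+11-8=41; pred: 11+4-2=13
Step 3: prey: 41+12-10=43; pred: 13+5-2=16
Step 4: prey: 43+12-13=42; pred: 16+6-3=19
Step 5: prey: 42+12-15=39; pred: 19+7-3=23
Step 6: prey: 39+11-17=33; pred: 23+8-4=27
Step 7: prey: 33+9-17=25; pred: 27+8-5=30
Step 8: prey: 25+7-15=17; pred: 30+7-6=31
Step 9: prey: 17+5-10=12; pred: 31+5-6=30
Step 10: prey: 12+3-7=8; pred: 30+3-6=27
Step 11: prey: 8+2-4=6; pred: 27+2-5=24
Step 12: prey: 6+1-2=5; pred: 24+1-4=21
Step 13: prey: 5+1-2=4; pred: 21+1-4=18
Step 14: prey: 4+1-1=4; pred: 18+0-3=15
Step 15: prey: 4+1-1=4; pred: 15+0-3=12
No extinction within 15 steps

Answer: 16 both-alive 4 12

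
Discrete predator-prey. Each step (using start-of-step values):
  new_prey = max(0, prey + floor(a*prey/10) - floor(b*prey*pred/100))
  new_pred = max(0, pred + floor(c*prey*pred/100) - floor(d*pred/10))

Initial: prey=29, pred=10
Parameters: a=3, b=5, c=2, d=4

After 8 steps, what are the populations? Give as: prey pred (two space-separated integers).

Answer: 6 2

Derivation:
Step 1: prey: 29+8-14=23; pred: 10+5-4=11
Step 2: prey: 23+6-12=17; pred: 11+5-4=12
Step 3: prey: 17+5-10=12; pred: 12+4-4=12
Step 4: prey: 12+3-7=8; pred: 12+2-4=10
Step 5: prey: 8+2-4=6; pred: 10+1-4=7
Step 6: prey: 6+1-2=5; pred: 7+0-2=5
Step 7: prey: 5+1-1=5; pred: 5+0-2=3
Step 8: prey: 5+1-0=6; pred: 3+0-1=2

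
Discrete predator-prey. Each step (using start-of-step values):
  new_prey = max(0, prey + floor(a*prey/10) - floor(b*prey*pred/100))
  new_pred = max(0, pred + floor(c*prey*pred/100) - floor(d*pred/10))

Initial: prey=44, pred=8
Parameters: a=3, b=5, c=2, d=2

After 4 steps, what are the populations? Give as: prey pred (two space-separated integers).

Answer: 0 26

Derivation:
Step 1: prey: 44+13-17=40; pred: 8+7-1=14
Step 2: prey: 40+12-28=24; pred: 14+11-2=23
Step 3: prey: 24+7-27=4; pred: 23+11-4=30
Step 4: prey: 4+1-6=0; pred: 30+2-6=26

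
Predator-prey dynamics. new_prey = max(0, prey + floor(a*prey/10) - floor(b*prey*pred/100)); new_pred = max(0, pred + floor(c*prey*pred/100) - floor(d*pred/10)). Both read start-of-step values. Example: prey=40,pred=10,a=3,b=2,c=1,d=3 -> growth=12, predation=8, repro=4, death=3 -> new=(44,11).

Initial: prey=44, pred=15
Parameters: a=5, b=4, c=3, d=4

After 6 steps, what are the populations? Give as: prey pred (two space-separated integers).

Step 1: prey: 44+22-26=40; pred: 15+19-6=28
Step 2: prey: 40+20-44=16; pred: 28+33-11=50
Step 3: prey: 16+8-32=0; pred: 50+24-20=54
Step 4: prey: 0+0-0=0; pred: 54+0-21=33
Step 5: prey: 0+0-0=0; pred: 33+0-13=20
Step 6: prey: 0+0-0=0; pred: 20+0-8=12

Answer: 0 12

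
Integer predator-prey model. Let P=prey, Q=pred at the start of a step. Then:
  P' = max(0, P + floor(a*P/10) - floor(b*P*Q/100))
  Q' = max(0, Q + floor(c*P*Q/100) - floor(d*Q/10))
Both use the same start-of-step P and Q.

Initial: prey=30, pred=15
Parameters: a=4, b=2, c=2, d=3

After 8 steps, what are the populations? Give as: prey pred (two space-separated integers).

Step 1: prey: 30+12-9=33; pred: 15+9-4=20
Step 2: prey: 33+13-13=33; pred: 20+13-6=27
Step 3: prey: 33+13-17=29; pred: 27+17-8=36
Step 4: prey: 29+11-20=20; pred: 36+20-10=46
Step 5: prey: 20+8-18=10; pred: 46+18-13=51
Step 6: prey: 10+4-10=4; pred: 51+10-15=46
Step 7: prey: 4+1-3=2; pred: 46+3-13=36
Step 8: prey: 2+0-1=1; pred: 36+1-10=27

Answer: 1 27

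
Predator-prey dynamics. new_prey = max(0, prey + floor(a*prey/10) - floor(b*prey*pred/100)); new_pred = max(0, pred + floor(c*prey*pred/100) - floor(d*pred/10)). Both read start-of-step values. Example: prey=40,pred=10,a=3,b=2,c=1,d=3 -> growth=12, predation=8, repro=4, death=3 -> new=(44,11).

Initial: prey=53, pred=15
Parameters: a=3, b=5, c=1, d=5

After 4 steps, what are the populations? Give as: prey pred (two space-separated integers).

Answer: 11 4

Derivation:
Step 1: prey: 53+15-39=29; pred: 15+7-7=15
Step 2: prey: 29+8-21=16; pred: 15+4-7=12
Step 3: prey: 16+4-9=11; pred: 12+1-6=7
Step 4: prey: 11+3-3=11; pred: 7+0-3=4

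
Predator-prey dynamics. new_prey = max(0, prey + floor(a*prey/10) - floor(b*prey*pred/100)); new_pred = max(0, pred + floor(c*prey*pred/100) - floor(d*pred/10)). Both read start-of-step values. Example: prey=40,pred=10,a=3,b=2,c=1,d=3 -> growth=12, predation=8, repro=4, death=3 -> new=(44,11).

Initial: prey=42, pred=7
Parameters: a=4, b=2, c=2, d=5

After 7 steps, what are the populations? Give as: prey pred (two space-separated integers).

Answer: 0 47

Derivation:
Step 1: prey: 42+16-5=53; pred: 7+5-3=9
Step 2: prey: 53+21-9=65; pred: 9+9-4=14
Step 3: prey: 65+26-18=73; pred: 14+18-7=25
Step 4: prey: 73+29-36=66; pred: 25+36-12=49
Step 5: prey: 66+26-64=28; pred: 49+64-24=89
Step 6: prey: 28+11-49=0; pred: 89+49-44=94
Step 7: prey: 0+0-0=0; pred: 94+0-47=47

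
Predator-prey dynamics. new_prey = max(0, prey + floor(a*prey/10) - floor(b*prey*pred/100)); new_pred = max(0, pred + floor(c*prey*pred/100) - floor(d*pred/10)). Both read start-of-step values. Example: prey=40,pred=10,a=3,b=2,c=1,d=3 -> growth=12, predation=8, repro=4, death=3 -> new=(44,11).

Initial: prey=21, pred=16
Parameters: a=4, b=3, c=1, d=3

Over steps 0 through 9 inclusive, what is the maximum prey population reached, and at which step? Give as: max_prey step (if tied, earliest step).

Step 1: prey: 21+8-10=19; pred: 16+3-4=15
Step 2: prey: 19+7-8=18; pred: 15+2-4=13
Step 3: prey: 18+7-7=18; pred: 13+2-3=12
Step 4: prey: 18+7-6=19; pred: 12+2-3=11
Step 5: prey: 19+7-6=20; pred: 11+2-3=10
Step 6: prey: 20+8-6=22; pred: 10+2-3=9
Step 7: prey: 22+8-5=25; pred: 9+1-2=8
Step 8: prey: 25+10-6=29; pred: 8+2-2=8
Step 9: prey: 29+11-6=34; pred: 8+2-2=8
Max prey = 34 at step 9

Answer: 34 9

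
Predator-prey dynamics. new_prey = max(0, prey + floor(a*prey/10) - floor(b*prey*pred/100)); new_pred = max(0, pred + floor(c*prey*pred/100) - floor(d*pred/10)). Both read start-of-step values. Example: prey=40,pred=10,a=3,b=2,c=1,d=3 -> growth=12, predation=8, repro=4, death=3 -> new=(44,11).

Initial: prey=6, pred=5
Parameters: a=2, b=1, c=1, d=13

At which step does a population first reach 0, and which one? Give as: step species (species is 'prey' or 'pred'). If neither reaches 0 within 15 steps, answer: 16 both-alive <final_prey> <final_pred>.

Step 1: prey: 6+1-0=7; pred: 5+0-6=0
First extinction: pred at step 1

Answer: 1 pred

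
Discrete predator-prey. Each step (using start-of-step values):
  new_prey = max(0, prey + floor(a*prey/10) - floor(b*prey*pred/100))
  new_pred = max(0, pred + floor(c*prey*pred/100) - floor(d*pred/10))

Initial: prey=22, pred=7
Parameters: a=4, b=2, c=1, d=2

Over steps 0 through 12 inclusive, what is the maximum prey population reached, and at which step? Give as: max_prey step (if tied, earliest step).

Step 1: prey: 22+8-3=27; pred: 7+1-1=7
Step 2: prey: 27+10-3=34; pred: 7+1-1=7
Step 3: prey: 34+13-4=43; pred: 7+2-1=8
Step 4: prey: 43+17-6=54; pred: 8+3-1=10
Step 5: prey: 54+21-10=65; pred: 10+5-2=13
Step 6: prey: 65+26-16=75; pred: 13+8-2=19
Step 7: prey: 75+30-28=77; pred: 19+14-3=30
Step 8: prey: 77+30-46=61; pred: 30+23-6=47
Step 9: prey: 61+24-57=28; pred: 47+28-9=66
Step 10: prey: 28+11-36=3; pred: 66+18-13=71
Step 11: prey: 3+1-4=0; pred: 71+2-14=59
Step 12: prey: 0+0-0=0; pred: 59+0-11=48
Max prey = 77 at step 7

Answer: 77 7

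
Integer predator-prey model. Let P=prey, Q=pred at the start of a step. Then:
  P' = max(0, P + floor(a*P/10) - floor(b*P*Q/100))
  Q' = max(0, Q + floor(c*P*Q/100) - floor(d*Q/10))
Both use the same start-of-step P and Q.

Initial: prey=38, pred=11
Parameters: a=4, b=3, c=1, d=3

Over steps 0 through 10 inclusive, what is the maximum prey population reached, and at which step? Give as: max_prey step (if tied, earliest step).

Step 1: prey: 38+15-12=41; pred: 11+4-3=12
Step 2: prey: 41+16-14=43; pred: 12+4-3=13
Step 3: prey: 43+17-16=44; pred: 13+5-3=15
Step 4: prey: 44+17-19=42; pred: 15+6-4=17
Step 5: prey: 42+16-21=37; pred: 17+7-5=19
Step 6: prey: 37+14-21=30; pred: 19+7-5=21
Step 7: prey: 30+12-18=24; pred: 21+6-6=21
Step 8: prey: 24+9-15=18; pred: 21+5-6=20
Step 9: prey: 18+7-10=15; pred: 20+3-6=17
Step 10: prey: 15+6-7=14; pred: 17+2-5=14
Max prey = 44 at step 3

Answer: 44 3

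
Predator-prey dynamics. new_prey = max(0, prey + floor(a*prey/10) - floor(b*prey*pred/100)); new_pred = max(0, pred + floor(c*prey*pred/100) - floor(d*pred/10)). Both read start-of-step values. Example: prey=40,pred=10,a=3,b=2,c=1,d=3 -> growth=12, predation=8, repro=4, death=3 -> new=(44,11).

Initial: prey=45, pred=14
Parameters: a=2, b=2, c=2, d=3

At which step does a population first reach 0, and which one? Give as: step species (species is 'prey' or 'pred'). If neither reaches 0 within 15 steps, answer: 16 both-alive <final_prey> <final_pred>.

Answer: 16 both-alive 1 3

Derivation:
Step 1: prey: 45+9-12=42; pred: 14+12-4=22
Step 2: prey: 42+8-18=32; pred: 22+18-6=34
Step 3: prey: 32+6-21=17; pred: 34+21-10=45
Step 4: prey: 17+3-15=5; pred: 45+15-13=47
Step 5: prey: 5+1-4=2; pred: 47+4-14=37
Step 6: prey: 2+0-1=1; pred: 37+1-11=27
Step 7: prey: 1+0-0=1; pred: 27+0-8=19
Step 8: prey: 1+0-0=1; pred: 19+0-5=14
Step 9: prey: 1+0-0=1; pred: 14+0-4=10
Step 10: prey: 1+0-0=1; pred: 10+0-3=7
Step 11: prey: 1+0-0=1; pred: 7+0-2=5
Step 12: prey: 1+0-0=1; pred: 5+0-1=4
Step 13: prey: 1+0-0=1; pred: 4+0-1=3
Step 14: prey: 1+0-0=1; pred: 3+0-0=3
Steps 15-15: state stable at prey=1, pred=3 (no change)
No extinction within 15 steps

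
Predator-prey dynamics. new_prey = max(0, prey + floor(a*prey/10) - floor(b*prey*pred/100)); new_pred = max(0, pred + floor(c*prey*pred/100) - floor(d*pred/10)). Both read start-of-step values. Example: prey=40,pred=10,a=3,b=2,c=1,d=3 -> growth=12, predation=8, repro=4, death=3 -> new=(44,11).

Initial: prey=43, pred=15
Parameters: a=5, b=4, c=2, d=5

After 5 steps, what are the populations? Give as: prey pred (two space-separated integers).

Answer: 5 12

Derivation:
Step 1: prey: 43+21-25=39; pred: 15+12-7=20
Step 2: prey: 39+19-31=27; pred: 20+15-10=25
Step 3: prey: 27+13-27=13; pred: 25+13-12=26
Step 4: prey: 13+6-13=6; pred: 26+6-13=19
Step 5: prey: 6+3-4=5; pred: 19+2-9=12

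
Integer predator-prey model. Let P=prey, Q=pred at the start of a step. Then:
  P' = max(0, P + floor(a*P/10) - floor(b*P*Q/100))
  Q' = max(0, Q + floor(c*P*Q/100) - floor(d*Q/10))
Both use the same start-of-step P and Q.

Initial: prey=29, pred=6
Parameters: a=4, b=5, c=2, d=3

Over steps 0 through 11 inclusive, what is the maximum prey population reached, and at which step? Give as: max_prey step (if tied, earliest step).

Step 1: prey: 29+11-8=32; pred: 6+3-1=8
Step 2: prey: 32+12-12=32; pred: 8+5-2=11
Step 3: prey: 32+12-17=27; pred: 11+7-3=15
Step 4: prey: 27+10-20=17; pred: 15+8-4=19
Step 5: prey: 17+6-16=7; pred: 19+6-5=20
Step 6: prey: 7+2-7=2; pred: 20+2-6=16
Step 7: prey: 2+0-1=1; pred: 16+0-4=12
Step 8: prey: 1+0-0=1; pred: 12+0-3=9
Step 9: prey: 1+0-0=1; pred: 9+0-2=7
Step 10: prey: 1+0-0=1; pred: 7+0-2=5
Step 11: prey: 1+0-0=1; pred: 5+0-1=4
Max prey = 32 at step 1

Answer: 32 1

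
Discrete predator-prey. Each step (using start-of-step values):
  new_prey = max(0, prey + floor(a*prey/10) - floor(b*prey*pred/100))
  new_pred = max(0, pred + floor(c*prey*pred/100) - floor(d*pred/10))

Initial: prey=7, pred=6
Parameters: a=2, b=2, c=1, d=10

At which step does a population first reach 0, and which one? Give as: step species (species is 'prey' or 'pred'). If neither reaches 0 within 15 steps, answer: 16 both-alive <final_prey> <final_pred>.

Step 1: prey: 7+1-0=8; pred: 6+0-6=0
First extinction: pred at step 1

Answer: 1 pred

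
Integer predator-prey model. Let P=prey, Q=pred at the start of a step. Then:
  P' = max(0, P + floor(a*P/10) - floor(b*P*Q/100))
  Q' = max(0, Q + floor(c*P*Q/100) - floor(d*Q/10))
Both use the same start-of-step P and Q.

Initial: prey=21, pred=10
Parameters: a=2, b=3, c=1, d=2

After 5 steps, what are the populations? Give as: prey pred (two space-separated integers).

Answer: 14 9

Derivation:
Step 1: prey: 21+4-6=19; pred: 10+2-2=10
Step 2: prey: 19+3-5=17; pred: 10+1-2=9
Step 3: prey: 17+3-4=16; pred: 9+1-1=9
Step 4: prey: 16+3-4=15; pred: 9+1-1=9
Step 5: prey: 15+3-4=14; pred: 9+1-1=9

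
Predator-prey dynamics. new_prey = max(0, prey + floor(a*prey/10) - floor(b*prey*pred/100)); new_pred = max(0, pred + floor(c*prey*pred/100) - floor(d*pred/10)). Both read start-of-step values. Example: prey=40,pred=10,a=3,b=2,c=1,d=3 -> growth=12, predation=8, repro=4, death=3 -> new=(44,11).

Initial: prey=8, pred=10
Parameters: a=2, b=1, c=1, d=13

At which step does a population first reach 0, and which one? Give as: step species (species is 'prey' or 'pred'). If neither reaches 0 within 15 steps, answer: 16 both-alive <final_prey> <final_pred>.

Answer: 1 pred

Derivation:
Step 1: prey: 8+1-0=9; pred: 10+0-13=0
First extinction: pred at step 1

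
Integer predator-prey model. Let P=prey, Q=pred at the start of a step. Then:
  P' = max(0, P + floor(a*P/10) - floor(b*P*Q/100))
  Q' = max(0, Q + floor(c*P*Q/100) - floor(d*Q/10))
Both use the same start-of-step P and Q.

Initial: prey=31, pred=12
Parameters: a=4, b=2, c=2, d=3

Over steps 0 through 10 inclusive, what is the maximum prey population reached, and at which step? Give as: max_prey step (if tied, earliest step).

Answer: 39 2

Derivation:
Step 1: prey: 31+12-7=36; pred: 12+7-3=16
Step 2: prey: 36+14-11=39; pred: 16+11-4=23
Step 3: prey: 39+15-17=37; pred: 23+17-6=34
Step 4: prey: 37+14-25=26; pred: 34+25-10=49
Step 5: prey: 26+10-25=11; pred: 49+25-14=60
Step 6: prey: 11+4-13=2; pred: 60+13-18=55
Step 7: prey: 2+0-2=0; pred: 55+2-16=41
Step 8: prey: 0+0-0=0; pred: 41+0-12=29
Step 9: prey: 0+0-0=0; pred: 29+0-8=21
Step 10: prey: 0+0-0=0; pred: 21+0-6=15
Max prey = 39 at step 2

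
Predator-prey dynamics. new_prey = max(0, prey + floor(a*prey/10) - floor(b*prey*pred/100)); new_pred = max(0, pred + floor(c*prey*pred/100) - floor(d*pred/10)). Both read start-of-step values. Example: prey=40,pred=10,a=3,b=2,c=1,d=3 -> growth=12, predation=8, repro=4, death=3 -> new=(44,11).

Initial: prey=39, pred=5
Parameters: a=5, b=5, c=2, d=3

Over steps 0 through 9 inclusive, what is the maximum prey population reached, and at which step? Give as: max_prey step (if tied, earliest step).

Step 1: prey: 39+19-9=49; pred: 5+3-1=7
Step 2: prey: 49+24-17=56; pred: 7+6-2=11
Step 3: prey: 56+28-30=54; pred: 11+12-3=20
Step 4: prey: 54+27-54=27; pred: 20+21-6=35
Step 5: prey: 27+13-47=0; pred: 35+18-10=43
Step 6: prey: 0+0-0=0; pred: 43+0-12=31
Step 7: prey: 0+0-0=0; pred: 31+0-9=22
Step 8: prey: 0+0-0=0; pred: 22+0-6=16
Step 9: prey: 0+0-0=0; pred: 16+0-4=12
Max prey = 56 at step 2

Answer: 56 2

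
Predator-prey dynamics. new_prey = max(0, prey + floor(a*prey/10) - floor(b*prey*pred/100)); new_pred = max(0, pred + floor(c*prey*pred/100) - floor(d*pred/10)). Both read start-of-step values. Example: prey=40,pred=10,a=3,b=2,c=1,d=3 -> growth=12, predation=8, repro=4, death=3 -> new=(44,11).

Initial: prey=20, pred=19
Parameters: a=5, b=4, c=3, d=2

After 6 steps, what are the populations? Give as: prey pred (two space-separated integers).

Answer: 0 20

Derivation:
Step 1: prey: 20+10-15=15; pred: 19+11-3=27
Step 2: prey: 15+7-16=6; pred: 27+12-5=34
Step 3: prey: 6+3-8=1; pred: 34+6-6=34
Step 4: prey: 1+0-1=0; pred: 34+1-6=29
Step 5: prey: 0+0-0=0; pred: 29+0-5=24
Step 6: prey: 0+0-0=0; pred: 24+0-4=20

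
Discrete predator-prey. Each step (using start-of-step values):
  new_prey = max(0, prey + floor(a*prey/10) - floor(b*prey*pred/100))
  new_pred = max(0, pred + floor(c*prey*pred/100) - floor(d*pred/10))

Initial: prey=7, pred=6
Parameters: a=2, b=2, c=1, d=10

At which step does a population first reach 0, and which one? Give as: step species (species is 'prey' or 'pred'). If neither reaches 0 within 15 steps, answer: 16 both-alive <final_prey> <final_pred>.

Step 1: prey: 7+1-0=8; pred: 6+0-6=0
First extinction: pred at step 1

Answer: 1 pred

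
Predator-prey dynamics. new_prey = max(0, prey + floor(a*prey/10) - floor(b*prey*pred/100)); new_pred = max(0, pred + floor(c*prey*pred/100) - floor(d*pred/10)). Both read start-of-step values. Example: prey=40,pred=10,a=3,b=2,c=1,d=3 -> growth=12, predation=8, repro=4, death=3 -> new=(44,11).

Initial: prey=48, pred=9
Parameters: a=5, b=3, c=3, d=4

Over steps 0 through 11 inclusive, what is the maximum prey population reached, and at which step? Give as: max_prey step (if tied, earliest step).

Step 1: prey: 48+24-12=60; pred: 9+12-3=18
Step 2: prey: 60+30-32=58; pred: 18+32-7=43
Step 3: prey: 58+29-74=13; pred: 43+74-17=100
Step 4: prey: 13+6-39=0; pred: 100+39-40=99
Step 5: prey: 0+0-0=0; pred: 99+0-39=60
Step 6: prey: 0+0-0=0; pred: 60+0-24=36
Step 7: prey: 0+0-0=0; pred: 36+0-14=22
Step 8: prey: 0+0-0=0; pred: 22+0-8=14
Step 9: prey: 0+0-0=0; pred: 14+0-5=9
Step 10: prey: 0+0-0=0; pred: 9+0-3=6
Step 11: prey: 0+0-0=0; pred: 6+0-2=4
Max prey = 60 at step 1

Answer: 60 1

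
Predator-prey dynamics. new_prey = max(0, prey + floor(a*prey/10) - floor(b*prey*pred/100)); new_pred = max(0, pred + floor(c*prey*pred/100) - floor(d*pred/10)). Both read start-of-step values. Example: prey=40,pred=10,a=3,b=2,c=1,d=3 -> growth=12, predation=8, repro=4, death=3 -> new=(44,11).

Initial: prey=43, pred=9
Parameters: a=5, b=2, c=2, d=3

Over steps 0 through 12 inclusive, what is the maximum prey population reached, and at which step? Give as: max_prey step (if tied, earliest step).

Answer: 70 2

Derivation:
Step 1: prey: 43+21-7=57; pred: 9+7-2=14
Step 2: prey: 57+28-15=70; pred: 14+15-4=25
Step 3: prey: 70+35-35=70; pred: 25+35-7=53
Step 4: prey: 70+35-74=31; pred: 53+74-15=112
Step 5: prey: 31+15-69=0; pred: 112+69-33=148
Step 6: prey: 0+0-0=0; pred: 148+0-44=104
Step 7: prey: 0+0-0=0; pred: 104+0-31=73
Step 8: prey: 0+0-0=0; pred: 73+0-21=52
Step 9: prey: 0+0-0=0; pred: 52+0-15=37
Step 10: prey: 0+0-0=0; pred: 37+0-11=26
Step 11: prey: 0+0-0=0; pred: 26+0-7=19
Step 12: prey: 0+0-0=0; pred: 19+0-5=14
Max prey = 70 at step 2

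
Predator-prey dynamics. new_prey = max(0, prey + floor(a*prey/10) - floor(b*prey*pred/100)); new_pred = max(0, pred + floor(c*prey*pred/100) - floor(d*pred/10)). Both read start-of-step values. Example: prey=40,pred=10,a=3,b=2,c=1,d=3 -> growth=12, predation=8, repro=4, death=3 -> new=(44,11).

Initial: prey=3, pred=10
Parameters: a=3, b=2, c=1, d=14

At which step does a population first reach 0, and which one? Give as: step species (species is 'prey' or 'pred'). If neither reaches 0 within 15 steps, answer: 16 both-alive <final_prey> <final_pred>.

Answer: 1 pred

Derivation:
Step 1: prey: 3+0-0=3; pred: 10+0-14=0
First extinction: pred at step 1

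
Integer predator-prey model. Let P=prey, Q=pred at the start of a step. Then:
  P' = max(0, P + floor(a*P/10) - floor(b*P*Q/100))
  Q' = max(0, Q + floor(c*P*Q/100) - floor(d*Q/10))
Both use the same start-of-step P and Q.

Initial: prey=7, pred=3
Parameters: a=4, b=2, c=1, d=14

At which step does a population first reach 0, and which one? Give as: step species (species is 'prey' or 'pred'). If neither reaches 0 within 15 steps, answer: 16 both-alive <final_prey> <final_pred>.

Step 1: prey: 7+2-0=9; pred: 3+0-4=0
First extinction: pred at step 1

Answer: 1 pred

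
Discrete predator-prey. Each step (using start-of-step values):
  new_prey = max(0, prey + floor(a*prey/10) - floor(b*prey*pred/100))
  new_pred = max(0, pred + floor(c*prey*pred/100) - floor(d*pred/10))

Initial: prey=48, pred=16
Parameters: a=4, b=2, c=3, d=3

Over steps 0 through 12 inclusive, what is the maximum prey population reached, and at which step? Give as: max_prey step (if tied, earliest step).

Step 1: prey: 48+19-15=52; pred: 16+23-4=35
Step 2: prey: 52+20-36=36; pred: 35+54-10=79
Step 3: prey: 36+14-56=0; pred: 79+85-23=141
Step 4: prey: 0+0-0=0; pred: 141+0-42=99
Step 5: prey: 0+0-0=0; pred: 99+0-29=70
Step 6: prey: 0+0-0=0; pred: 70+0-21=49
Step 7: prey: 0+0-0=0; pred: 49+0-14=35
Step 8: prey: 0+0-0=0; pred: 35+0-10=25
Step 9: prey: 0+0-0=0; pred: 25+0-7=18
Step 10: prey: 0+0-0=0; pred: 18+0-5=13
Step 11: prey: 0+0-0=0; pred: 13+0-3=10
Step 12: prey: 0+0-0=0; pred: 10+0-3=7
Max prey = 52 at step 1

Answer: 52 1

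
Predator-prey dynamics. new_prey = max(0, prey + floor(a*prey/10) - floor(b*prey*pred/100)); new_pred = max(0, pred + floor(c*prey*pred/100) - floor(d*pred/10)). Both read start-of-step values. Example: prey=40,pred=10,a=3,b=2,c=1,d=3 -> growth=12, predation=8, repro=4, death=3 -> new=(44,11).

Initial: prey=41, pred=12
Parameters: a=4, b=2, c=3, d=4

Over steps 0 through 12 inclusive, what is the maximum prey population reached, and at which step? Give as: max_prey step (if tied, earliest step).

Step 1: prey: 41+16-9=48; pred: 12+14-4=22
Step 2: prey: 48+19-21=46; pred: 22+31-8=45
Step 3: prey: 46+18-41=23; pred: 45+62-18=89
Step 4: prey: 23+9-40=0; pred: 89+61-35=115
Step 5: prey: 0+0-0=0; pred: 115+0-46=69
Step 6: prey: 0+0-0=0; pred: 69+0-27=42
Step 7: prey: 0+0-0=0; pred: 42+0-16=26
Step 8: prey: 0+0-0=0; pred: 26+0-10=16
Step 9: prey: 0+0-0=0; pred: 16+0-6=10
Step 10: prey: 0+0-0=0; pred: 10+0-4=6
Step 11: prey: 0+0-0=0; pred: 6+0-2=4
Step 12: prey: 0+0-0=0; pred: 4+0-1=3
Max prey = 48 at step 1

Answer: 48 1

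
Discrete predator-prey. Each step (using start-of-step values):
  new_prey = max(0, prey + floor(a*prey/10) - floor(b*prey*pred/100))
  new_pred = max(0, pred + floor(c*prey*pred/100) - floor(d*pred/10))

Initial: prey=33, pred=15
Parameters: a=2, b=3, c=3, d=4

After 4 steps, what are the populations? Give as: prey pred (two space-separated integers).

Step 1: prey: 33+6-14=25; pred: 15+14-6=23
Step 2: prey: 25+5-17=13; pred: 23+17-9=31
Step 3: prey: 13+2-12=3; pred: 31+12-12=31
Step 4: prey: 3+0-2=1; pred: 31+2-12=21

Answer: 1 21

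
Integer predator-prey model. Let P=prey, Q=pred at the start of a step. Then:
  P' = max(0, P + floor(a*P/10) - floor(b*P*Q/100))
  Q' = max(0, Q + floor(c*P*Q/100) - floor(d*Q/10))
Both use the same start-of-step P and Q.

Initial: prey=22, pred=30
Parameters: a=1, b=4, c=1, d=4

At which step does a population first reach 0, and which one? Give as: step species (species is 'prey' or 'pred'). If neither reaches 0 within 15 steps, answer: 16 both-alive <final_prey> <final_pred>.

Answer: 1 prey

Derivation:
Step 1: prey: 22+2-26=0; pred: 30+6-12=24
First extinction: prey at step 1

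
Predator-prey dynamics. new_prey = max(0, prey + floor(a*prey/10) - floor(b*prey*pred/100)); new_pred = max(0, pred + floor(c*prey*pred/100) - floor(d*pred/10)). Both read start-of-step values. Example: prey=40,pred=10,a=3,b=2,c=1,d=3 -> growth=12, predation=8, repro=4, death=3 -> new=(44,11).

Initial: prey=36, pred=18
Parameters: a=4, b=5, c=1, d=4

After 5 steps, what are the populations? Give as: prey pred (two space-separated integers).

Step 1: prey: 36+14-32=18; pred: 18+6-7=17
Step 2: prey: 18+7-15=10; pred: 17+3-6=14
Step 3: prey: 10+4-7=7; pred: 14+1-5=10
Step 4: prey: 7+2-3=6; pred: 10+0-4=6
Step 5: prey: 6+2-1=7; pred: 6+0-2=4

Answer: 7 4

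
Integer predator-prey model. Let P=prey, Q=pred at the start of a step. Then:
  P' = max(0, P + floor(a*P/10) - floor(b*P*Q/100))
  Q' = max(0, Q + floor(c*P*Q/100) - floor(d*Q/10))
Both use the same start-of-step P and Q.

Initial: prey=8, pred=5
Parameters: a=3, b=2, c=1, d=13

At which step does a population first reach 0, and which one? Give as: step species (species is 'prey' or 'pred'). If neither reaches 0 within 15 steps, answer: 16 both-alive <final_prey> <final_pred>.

Answer: 1 pred

Derivation:
Step 1: prey: 8+2-0=10; pred: 5+0-6=0
First extinction: pred at step 1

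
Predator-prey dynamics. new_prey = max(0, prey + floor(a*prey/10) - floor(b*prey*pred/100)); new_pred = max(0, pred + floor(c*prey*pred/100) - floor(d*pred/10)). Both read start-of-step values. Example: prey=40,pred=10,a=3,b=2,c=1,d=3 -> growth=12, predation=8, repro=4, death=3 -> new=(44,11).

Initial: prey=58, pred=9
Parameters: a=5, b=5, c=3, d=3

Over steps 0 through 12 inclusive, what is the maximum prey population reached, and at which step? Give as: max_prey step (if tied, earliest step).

Answer: 61 1

Derivation:
Step 1: prey: 58+29-26=61; pred: 9+15-2=22
Step 2: prey: 61+30-67=24; pred: 22+40-6=56
Step 3: prey: 24+12-67=0; pred: 56+40-16=80
Step 4: prey: 0+0-0=0; pred: 80+0-24=56
Step 5: prey: 0+0-0=0; pred: 56+0-16=40
Step 6: prey: 0+0-0=0; pred: 40+0-12=28
Step 7: prey: 0+0-0=0; pred: 28+0-8=20
Step 8: prey: 0+0-0=0; pred: 20+0-6=14
Step 9: prey: 0+0-0=0; pred: 14+0-4=10
Step 10: prey: 0+0-0=0; pred: 10+0-3=7
Step 11: prey: 0+0-0=0; pred: 7+0-2=5
Step 12: prey: 0+0-0=0; pred: 5+0-1=4
Max prey = 61 at step 1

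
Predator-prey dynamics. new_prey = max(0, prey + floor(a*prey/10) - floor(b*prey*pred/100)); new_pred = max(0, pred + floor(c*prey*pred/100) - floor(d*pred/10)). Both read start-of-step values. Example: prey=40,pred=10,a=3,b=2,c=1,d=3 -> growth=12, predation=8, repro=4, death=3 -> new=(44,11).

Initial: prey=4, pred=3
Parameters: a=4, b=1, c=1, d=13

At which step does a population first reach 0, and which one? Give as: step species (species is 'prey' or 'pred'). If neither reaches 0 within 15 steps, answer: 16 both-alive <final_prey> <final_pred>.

Answer: 1 pred

Derivation:
Step 1: prey: 4+1-0=5; pred: 3+0-3=0
First extinction: pred at step 1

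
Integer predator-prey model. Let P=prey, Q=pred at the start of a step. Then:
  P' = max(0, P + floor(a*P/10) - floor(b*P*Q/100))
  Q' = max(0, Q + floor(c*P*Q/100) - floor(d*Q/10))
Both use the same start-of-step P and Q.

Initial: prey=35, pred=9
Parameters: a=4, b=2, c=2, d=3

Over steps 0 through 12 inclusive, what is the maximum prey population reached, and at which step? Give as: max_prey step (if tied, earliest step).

Answer: 49 2

Derivation:
Step 1: prey: 35+14-6=43; pred: 9+6-2=13
Step 2: prey: 43+17-11=49; pred: 13+11-3=21
Step 3: prey: 49+19-20=48; pred: 21+20-6=35
Step 4: prey: 48+19-33=34; pred: 35+33-10=58
Step 5: prey: 34+13-39=8; pred: 58+39-17=80
Step 6: prey: 8+3-12=0; pred: 80+12-24=68
Step 7: prey: 0+0-0=0; pred: 68+0-20=48
Step 8: prey: 0+0-0=0; pred: 48+0-14=34
Step 9: prey: 0+0-0=0; pred: 34+0-10=24
Step 10: prey: 0+0-0=0; pred: 24+0-7=17
Step 11: prey: 0+0-0=0; pred: 17+0-5=12
Step 12: prey: 0+0-0=0; pred: 12+0-3=9
Max prey = 49 at step 2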